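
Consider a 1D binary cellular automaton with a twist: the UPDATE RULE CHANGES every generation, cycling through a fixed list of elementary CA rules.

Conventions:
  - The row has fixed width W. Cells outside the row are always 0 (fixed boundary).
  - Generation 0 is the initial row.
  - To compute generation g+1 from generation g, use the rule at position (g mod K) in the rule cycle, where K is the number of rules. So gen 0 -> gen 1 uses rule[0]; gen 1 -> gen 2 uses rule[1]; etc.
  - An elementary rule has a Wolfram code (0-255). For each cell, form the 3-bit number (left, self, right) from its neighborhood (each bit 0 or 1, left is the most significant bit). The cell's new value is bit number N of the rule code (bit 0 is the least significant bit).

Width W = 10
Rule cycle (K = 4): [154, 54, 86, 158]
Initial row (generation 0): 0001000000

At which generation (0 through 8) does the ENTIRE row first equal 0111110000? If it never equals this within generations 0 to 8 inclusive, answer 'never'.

Answer: 2

Derivation:
Gen 0: 0001000000
Gen 1 (rule 154): 0010100000
Gen 2 (rule 54): 0111110000
Gen 3 (rule 86): 1000011000
Gen 4 (rule 158): 1100110100
Gen 5 (rule 154): 1011100010
Gen 6 (rule 54): 1100010111
Gen 7 (rule 86): 0110110001
Gen 8 (rule 158): 1100101011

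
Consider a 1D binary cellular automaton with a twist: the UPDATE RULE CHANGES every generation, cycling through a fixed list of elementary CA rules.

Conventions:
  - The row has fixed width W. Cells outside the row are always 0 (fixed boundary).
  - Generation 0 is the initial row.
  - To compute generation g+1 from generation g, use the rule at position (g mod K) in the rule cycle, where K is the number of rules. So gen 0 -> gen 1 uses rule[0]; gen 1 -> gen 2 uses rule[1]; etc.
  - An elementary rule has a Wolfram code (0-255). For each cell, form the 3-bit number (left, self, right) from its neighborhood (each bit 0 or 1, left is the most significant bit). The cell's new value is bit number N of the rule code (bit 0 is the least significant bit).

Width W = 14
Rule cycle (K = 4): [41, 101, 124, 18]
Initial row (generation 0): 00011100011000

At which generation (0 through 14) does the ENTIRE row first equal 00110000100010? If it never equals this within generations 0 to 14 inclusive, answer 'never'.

Answer: never

Derivation:
Gen 0: 00011100011000
Gen 1 (rule 41): 11010001010011
Gen 2 (rule 101): 01110101110001
Gen 3 (rule 124): 01011111011001
Gen 4 (rule 18): 10000000000110
Gen 5 (rule 41): 00111111110100
Gen 6 (rule 101): 10000000011101
Gen 7 (rule 124): 11000000010111
Gen 8 (rule 18): 00100000100000
Gen 9 (rule 41): 10001110001111
Gen 10 (rule 101): 10100010100001
Gen 11 (rule 124): 11110011110001
Gen 12 (rule 18): 00001100001010
Gen 13 (rule 41): 11101001100100
Gen 14 (rule 101): 00111000100101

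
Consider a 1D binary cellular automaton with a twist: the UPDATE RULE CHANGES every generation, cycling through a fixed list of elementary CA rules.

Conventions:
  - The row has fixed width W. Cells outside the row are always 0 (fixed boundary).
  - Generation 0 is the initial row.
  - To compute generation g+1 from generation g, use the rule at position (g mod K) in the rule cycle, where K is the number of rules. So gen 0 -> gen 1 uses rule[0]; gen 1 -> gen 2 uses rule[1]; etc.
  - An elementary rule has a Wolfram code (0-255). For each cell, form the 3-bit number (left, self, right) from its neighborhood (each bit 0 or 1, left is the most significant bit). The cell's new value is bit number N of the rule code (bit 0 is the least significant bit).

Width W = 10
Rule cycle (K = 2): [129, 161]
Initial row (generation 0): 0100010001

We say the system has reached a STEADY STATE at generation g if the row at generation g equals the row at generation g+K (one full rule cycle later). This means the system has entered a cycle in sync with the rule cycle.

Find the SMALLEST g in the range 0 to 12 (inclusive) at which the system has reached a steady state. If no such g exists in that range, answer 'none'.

Gen 0: 0100010001
Gen 1 (rule 129): 0001000100
Gen 2 (rule 161): 1100010001
Gen 3 (rule 129): 0001000100
Gen 4 (rule 161): 1100010001
Gen 5 (rule 129): 0001000100
Gen 6 (rule 161): 1100010001
Gen 7 (rule 129): 0001000100
Gen 8 (rule 161): 1100010001
Gen 9 (rule 129): 0001000100
Gen 10 (rule 161): 1100010001
Gen 11 (rule 129): 0001000100
Gen 12 (rule 161): 1100010001
Gen 13 (rule 129): 0001000100
Gen 14 (rule 161): 1100010001

Answer: 1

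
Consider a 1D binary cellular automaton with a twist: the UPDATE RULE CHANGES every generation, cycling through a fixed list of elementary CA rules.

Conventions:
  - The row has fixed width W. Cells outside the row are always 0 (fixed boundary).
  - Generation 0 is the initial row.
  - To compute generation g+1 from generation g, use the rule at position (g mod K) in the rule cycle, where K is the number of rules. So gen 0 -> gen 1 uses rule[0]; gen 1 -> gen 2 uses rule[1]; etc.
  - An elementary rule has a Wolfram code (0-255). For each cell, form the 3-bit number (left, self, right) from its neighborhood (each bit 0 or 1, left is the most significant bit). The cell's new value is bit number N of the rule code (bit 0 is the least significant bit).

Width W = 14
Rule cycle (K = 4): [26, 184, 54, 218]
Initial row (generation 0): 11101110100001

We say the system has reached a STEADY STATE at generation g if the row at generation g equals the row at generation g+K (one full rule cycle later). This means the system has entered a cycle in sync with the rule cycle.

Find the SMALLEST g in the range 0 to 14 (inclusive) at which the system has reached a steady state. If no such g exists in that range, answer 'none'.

Answer: 13

Derivation:
Gen 0: 11101110100001
Gen 1 (rule 26): 10001000010010
Gen 2 (rule 184): 01000100001001
Gen 3 (rule 54): 11101110011111
Gen 4 (rule 218): 11101111111111
Gen 5 (rule 26): 10001000000000
Gen 6 (rule 184): 01000100000000
Gen 7 (rule 54): 11101110000000
Gen 8 (rule 218): 11101111000000
Gen 9 (rule 26): 10001000100000
Gen 10 (rule 184): 01000100010000
Gen 11 (rule 54): 11101110111000
Gen 12 (rule 218): 11101110111100
Gen 13 (rule 26): 10001000100010
Gen 14 (rule 184): 01000100010001
Gen 15 (rule 54): 11101110111011
Gen 16 (rule 218): 11101110111011
Gen 17 (rule 26): 10001000100010
Gen 18 (rule 184): 01000100010001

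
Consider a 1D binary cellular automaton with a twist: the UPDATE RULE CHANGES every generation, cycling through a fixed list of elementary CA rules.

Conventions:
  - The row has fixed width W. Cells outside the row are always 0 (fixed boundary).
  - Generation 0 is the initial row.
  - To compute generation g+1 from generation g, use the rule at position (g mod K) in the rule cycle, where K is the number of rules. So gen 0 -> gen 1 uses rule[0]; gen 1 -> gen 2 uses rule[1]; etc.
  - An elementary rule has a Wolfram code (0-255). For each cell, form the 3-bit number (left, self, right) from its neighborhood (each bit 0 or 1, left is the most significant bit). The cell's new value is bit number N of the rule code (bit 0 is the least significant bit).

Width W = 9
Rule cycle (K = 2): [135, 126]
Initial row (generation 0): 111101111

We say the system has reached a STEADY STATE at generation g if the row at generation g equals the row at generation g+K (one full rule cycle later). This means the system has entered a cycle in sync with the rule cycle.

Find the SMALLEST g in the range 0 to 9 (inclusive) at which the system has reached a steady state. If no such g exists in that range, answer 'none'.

Gen 0: 111101111
Gen 1 (rule 135): 011000110
Gen 2 (rule 126): 111101111
Gen 3 (rule 135): 011000110
Gen 4 (rule 126): 111101111
Gen 5 (rule 135): 011000110
Gen 6 (rule 126): 111101111
Gen 7 (rule 135): 011000110
Gen 8 (rule 126): 111101111
Gen 9 (rule 135): 011000110
Gen 10 (rule 126): 111101111
Gen 11 (rule 135): 011000110

Answer: 0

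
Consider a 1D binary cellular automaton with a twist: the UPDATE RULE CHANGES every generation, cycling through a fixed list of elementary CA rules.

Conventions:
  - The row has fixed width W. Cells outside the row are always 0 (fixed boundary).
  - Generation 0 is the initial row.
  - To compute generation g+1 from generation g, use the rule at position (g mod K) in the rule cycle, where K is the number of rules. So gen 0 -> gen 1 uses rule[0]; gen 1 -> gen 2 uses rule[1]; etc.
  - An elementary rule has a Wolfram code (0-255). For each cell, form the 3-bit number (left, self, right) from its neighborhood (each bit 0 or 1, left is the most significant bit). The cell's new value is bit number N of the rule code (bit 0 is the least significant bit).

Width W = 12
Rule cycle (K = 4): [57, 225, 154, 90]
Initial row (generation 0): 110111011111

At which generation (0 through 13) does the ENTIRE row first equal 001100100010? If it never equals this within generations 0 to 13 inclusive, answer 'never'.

Answer: never

Derivation:
Gen 0: 110111011111
Gen 1 (rule 57): 101100110000
Gen 2 (rule 225): 010100010111
Gen 3 (rule 154): 100010100110
Gen 4 (rule 90): 010100011111
Gen 5 (rule 57): 001011010000
Gen 6 (rule 225): 100101100111
Gen 7 (rule 154): 011001011110
Gen 8 (rule 90): 111110010011
Gen 9 (rule 57): 100001001010
Gen 10 (rule 225): 001100000100
Gen 11 (rule 154): 011010001010
Gen 12 (rule 90): 111001010001
Gen 13 (rule 57): 100100101100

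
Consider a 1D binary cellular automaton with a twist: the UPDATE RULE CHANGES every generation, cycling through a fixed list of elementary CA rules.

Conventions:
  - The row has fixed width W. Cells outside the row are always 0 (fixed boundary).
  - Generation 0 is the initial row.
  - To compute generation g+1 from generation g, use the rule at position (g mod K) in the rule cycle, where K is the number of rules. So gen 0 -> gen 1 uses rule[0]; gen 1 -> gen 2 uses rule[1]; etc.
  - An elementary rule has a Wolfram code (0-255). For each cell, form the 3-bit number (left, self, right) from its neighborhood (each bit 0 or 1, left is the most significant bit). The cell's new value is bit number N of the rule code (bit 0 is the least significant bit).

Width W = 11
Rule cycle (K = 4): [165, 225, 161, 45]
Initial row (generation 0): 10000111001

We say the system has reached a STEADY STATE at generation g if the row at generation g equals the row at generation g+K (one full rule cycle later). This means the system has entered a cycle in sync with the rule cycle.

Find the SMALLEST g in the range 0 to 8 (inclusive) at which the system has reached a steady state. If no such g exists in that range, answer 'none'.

Answer: none

Derivation:
Gen 0: 10000111001
Gen 1 (rule 165): 10110010001
Gen 2 (rule 225): 01010000100
Gen 3 (rule 161): 00100110001
Gen 4 (rule 45): 10100100101
Gen 5 (rule 165): 11100100111
Gen 6 (rule 225): 01100000011
Gen 7 (rule 161): 00001111000
Gen 8 (rule 45): 11101000011
Gen 9 (rule 165): 01011011000
Gen 10 (rule 225): 00101101011
Gen 11 (rule 161): 10010010100
Gen 12 (rule 45): 10010011101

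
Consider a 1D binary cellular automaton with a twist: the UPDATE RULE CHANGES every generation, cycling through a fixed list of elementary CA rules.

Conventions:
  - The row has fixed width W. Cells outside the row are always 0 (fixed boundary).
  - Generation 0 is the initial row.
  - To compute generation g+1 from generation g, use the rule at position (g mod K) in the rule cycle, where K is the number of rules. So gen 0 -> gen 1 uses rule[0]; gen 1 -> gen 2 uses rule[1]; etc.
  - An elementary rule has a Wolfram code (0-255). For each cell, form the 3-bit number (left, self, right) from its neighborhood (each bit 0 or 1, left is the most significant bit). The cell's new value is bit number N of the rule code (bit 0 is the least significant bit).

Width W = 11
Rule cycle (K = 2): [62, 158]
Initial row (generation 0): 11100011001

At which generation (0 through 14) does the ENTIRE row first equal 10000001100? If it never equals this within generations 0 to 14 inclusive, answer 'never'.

Gen 0: 11100011001
Gen 1 (rule 62): 10010110111
Gen 2 (rule 158): 11110100110
Gen 3 (rule 62): 10001111101
Gen 4 (rule 158): 11011111001
Gen 5 (rule 62): 10110000111
Gen 6 (rule 158): 10101001110
Gen 7 (rule 62): 11111111001
Gen 8 (rule 158): 11111110111
Gen 9 (rule 62): 10000001100
Gen 10 (rule 158): 11000011010
Gen 11 (rule 62): 10100110111
Gen 12 (rule 158): 10111100110
Gen 13 (rule 62): 11100011101
Gen 14 (rule 158): 11010111001

Answer: 9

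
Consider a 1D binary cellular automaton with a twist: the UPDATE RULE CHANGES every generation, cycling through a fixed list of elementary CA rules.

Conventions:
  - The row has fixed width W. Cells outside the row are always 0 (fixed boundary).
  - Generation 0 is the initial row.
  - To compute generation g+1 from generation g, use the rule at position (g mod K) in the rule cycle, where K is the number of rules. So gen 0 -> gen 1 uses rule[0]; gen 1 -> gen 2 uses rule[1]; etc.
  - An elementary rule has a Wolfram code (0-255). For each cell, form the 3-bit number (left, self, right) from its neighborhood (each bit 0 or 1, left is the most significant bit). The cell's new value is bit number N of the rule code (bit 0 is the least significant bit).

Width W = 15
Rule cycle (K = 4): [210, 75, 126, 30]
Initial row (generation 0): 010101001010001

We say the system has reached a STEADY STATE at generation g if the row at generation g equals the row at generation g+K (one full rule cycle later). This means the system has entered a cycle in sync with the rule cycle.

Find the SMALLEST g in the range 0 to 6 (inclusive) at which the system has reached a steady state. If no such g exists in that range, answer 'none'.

Answer: none

Derivation:
Gen 0: 010101001010001
Gen 1 (rule 210): 100000110001010
Gen 2 (rule 75): 001111110110000
Gen 3 (rule 126): 011000011111000
Gen 4 (rule 30): 110100110000100
Gen 5 (rule 210): 010011011001010
Gen 6 (rule 75): 100111011010000
Gen 7 (rule 126): 111101111111000
Gen 8 (rule 30): 100001000000100
Gen 9 (rule 210): 010010100001010
Gen 10 (rule 75): 100100001110000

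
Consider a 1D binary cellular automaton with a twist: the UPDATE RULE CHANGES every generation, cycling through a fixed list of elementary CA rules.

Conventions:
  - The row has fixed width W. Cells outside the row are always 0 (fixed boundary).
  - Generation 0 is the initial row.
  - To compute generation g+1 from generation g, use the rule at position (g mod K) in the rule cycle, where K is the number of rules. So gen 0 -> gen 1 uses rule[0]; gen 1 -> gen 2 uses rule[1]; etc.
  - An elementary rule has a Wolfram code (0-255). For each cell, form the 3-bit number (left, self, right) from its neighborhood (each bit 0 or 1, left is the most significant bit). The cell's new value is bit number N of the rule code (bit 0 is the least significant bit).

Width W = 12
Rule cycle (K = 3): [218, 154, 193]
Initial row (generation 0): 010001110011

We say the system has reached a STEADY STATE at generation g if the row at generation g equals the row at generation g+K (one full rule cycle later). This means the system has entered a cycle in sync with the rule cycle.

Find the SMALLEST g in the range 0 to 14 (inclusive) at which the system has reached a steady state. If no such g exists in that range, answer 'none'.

Answer: 4

Derivation:
Gen 0: 010001110011
Gen 1 (rule 218): 101011111111
Gen 2 (rule 154): 000011111110
Gen 3 (rule 193): 111001111110
Gen 4 (rule 218): 111111111111
Gen 5 (rule 154): 111111111110
Gen 6 (rule 193): 011111111110
Gen 7 (rule 218): 111111111111
Gen 8 (rule 154): 111111111110
Gen 9 (rule 193): 011111111110
Gen 10 (rule 218): 111111111111
Gen 11 (rule 154): 111111111110
Gen 12 (rule 193): 011111111110
Gen 13 (rule 218): 111111111111
Gen 14 (rule 154): 111111111110
Gen 15 (rule 193): 011111111110
Gen 16 (rule 218): 111111111111
Gen 17 (rule 154): 111111111110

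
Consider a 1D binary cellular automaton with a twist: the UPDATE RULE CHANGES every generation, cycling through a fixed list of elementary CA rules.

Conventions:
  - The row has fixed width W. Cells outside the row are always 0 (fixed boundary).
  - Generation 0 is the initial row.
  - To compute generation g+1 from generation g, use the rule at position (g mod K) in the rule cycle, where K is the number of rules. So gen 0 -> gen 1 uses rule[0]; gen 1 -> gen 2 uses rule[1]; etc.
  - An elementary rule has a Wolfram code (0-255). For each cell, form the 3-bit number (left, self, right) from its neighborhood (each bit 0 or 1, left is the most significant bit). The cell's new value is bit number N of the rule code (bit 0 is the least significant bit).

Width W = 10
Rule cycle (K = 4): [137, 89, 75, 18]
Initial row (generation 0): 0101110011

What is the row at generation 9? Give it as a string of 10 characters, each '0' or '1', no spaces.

Answer: 1100010011

Derivation:
Gen 0: 0101110011
Gen 1 (rule 137): 0001100010
Gen 2 (rule 89): 1101111001
Gen 3 (rule 75): 1101001010
Gen 4 (rule 18): 0000110001
Gen 5 (rule 137): 1110100100
Gen 6 (rule 89): 1010010011
Gen 7 (rule 75): 0000100111
Gen 8 (rule 18): 0001011000
Gen 9 (rule 137): 1100010011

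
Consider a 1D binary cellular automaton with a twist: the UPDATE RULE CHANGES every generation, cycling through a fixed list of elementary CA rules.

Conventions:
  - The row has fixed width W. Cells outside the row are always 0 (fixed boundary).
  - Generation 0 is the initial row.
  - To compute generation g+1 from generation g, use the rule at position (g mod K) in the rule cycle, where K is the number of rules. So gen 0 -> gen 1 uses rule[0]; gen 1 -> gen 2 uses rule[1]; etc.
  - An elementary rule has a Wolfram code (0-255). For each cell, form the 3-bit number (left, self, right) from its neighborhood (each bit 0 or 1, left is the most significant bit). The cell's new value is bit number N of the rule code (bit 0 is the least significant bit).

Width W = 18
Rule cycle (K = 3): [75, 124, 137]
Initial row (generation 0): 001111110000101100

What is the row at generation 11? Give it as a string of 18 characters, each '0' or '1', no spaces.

Gen 0: 001111110000101100
Gen 1 (rule 75): 111000010111001101
Gen 2 (rule 124): 101100011101101111
Gen 3 (rule 137): 001001011001001110
Gen 4 (rule 75): 110010011010011010
Gen 5 (rule 124): 111011011111011111
Gen 6 (rule 137): 110010011110011110
Gen 7 (rule 75): 110100110010110010
Gen 8 (rule 124): 111110111011111011
Gen 9 (rule 137): 111100110011110010
Gen 10 (rule 75): 100101110110010100
Gen 11 (rule 124): 110111011111011110

Answer: 110111011111011110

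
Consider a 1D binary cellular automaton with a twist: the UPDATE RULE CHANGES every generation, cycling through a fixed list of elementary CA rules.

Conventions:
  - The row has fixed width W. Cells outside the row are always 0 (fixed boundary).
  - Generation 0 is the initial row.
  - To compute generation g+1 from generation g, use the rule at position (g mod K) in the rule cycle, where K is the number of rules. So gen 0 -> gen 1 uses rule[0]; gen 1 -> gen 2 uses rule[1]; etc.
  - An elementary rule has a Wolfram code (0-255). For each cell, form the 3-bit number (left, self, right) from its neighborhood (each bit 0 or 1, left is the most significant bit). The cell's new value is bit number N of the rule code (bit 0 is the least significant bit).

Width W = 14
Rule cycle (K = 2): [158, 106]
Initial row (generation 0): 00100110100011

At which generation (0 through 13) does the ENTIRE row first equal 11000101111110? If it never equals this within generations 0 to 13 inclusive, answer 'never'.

Answer: 2

Derivation:
Gen 0: 00100110100011
Gen 1 (rule 158): 01111100110110
Gen 2 (rule 106): 11000101111110
Gen 3 (rule 158): 10101101111101
Gen 4 (rule 106): 01011111000110
Gen 5 (rule 158): 11011110101101
Gen 6 (rule 106): 11110011011110
Gen 7 (rule 158): 11101110011101
Gen 8 (rule 106): 10111010110110
Gen 9 (rule 158): 10110010100101
Gen 10 (rule 106): 01110101001010
Gen 11 (rule 158): 11100101111011
Gen 12 (rule 106): 10101011001111
Gen 13 (rule 158): 10101010111110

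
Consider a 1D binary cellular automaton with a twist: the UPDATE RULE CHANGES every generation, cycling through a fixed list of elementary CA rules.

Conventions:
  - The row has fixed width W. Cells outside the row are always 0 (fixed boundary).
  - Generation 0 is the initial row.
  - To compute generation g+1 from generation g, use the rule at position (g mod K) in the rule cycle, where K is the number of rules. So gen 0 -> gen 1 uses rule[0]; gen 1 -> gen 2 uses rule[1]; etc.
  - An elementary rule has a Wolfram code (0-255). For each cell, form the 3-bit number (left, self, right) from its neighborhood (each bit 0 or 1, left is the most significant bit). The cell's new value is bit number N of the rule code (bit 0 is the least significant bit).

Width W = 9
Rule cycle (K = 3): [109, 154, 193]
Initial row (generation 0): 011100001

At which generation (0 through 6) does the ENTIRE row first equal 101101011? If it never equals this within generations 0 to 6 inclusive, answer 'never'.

Gen 0: 011100001
Gen 1 (rule 109): 010101101
Gen 2 (rule 154): 100001000
Gen 3 (rule 193): 001100011
Gen 4 (rule 109): 101101011
Gen 5 (rule 154): 001000010
Gen 6 (rule 193): 100011000

Answer: 4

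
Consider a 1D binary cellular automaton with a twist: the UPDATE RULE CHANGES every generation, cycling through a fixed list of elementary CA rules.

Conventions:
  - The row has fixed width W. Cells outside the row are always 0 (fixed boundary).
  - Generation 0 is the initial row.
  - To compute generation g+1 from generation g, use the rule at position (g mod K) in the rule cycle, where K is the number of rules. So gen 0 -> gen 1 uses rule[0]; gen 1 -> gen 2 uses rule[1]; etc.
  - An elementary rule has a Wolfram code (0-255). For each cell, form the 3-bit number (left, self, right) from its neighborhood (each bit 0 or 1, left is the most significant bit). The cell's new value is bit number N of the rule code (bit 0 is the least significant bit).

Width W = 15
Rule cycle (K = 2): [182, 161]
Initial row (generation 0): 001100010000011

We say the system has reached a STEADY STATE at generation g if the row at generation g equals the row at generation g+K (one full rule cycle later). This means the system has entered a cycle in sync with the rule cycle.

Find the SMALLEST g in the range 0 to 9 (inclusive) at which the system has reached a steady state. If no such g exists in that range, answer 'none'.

Gen 0: 001100010000011
Gen 1 (rule 182): 010010111000100
Gen 2 (rule 161): 000001010010001
Gen 3 (rule 182): 000011111111011
Gen 4 (rule 161): 111001111110100
Gen 5 (rule 182): 010110111101110
Gen 6 (rule 161): 001001011010100
Gen 7 (rule 182): 011111100111110
Gen 8 (rule 161): 001111000011100
Gen 9 (rule 182): 010110100101010
Gen 10 (rule 161): 001001000010100
Gen 11 (rule 182): 011111100111110

Answer: none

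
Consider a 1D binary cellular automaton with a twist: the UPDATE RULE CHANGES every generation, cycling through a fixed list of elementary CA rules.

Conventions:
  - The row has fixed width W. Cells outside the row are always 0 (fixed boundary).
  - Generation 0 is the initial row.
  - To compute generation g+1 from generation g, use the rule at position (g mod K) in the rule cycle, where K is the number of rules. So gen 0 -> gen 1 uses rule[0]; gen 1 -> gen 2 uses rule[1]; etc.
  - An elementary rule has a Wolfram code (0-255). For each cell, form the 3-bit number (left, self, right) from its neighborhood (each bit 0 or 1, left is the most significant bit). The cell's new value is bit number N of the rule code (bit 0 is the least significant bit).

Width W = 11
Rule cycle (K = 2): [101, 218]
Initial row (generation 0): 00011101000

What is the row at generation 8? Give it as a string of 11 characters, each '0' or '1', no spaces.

Gen 0: 00011101000
Gen 1 (rule 101): 11000111011
Gen 2 (rule 218): 11101111011
Gen 3 (rule 101): 00110001101
Gen 4 (rule 218): 01111011100
Gen 5 (rule 101): 00001100101
Gen 6 (rule 218): 00011111000
Gen 7 (rule 101): 11000001011
Gen 8 (rule 218): 11100010011

Answer: 11100010011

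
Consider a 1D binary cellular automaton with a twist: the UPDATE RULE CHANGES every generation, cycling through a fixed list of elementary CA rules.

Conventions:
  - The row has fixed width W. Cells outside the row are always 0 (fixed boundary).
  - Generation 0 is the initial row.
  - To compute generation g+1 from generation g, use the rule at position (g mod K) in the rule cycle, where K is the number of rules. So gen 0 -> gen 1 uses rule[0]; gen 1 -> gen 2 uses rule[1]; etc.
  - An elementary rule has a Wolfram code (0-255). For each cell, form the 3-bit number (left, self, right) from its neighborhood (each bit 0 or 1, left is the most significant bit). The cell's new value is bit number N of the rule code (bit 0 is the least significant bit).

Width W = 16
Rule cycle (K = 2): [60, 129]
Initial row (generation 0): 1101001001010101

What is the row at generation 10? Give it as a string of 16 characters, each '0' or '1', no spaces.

Gen 0: 1101001001010101
Gen 1 (rule 60): 1011101101111111
Gen 2 (rule 129): 0001000000111110
Gen 3 (rule 60): 0001100000100001
Gen 4 (rule 129): 1100001110001100
Gen 5 (rule 60): 1010001001001010
Gen 6 (rule 129): 0000100000000000
Gen 7 (rule 60): 0000110000000000
Gen 8 (rule 129): 1110000111111111
Gen 9 (rule 60): 1001000100000000
Gen 10 (rule 129): 0000010001111111

Answer: 0000010001111111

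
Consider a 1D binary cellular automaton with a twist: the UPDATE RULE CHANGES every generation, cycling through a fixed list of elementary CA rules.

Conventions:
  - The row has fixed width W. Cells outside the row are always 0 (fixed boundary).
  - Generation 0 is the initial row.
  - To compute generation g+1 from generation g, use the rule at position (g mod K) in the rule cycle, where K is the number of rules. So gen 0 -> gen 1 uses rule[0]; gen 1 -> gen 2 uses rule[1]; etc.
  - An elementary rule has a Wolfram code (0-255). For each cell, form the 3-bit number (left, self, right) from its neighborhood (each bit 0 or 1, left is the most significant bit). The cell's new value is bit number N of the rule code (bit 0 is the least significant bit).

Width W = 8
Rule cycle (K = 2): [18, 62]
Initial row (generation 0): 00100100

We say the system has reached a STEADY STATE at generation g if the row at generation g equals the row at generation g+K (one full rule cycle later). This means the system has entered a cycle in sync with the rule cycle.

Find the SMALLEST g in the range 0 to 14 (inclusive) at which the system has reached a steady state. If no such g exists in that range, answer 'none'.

Gen 0: 00100100
Gen 1 (rule 18): 01011010
Gen 2 (rule 62): 11110111
Gen 3 (rule 18): 00000000
Gen 4 (rule 62): 00000000
Gen 5 (rule 18): 00000000
Gen 6 (rule 62): 00000000
Gen 7 (rule 18): 00000000
Gen 8 (rule 62): 00000000
Gen 9 (rule 18): 00000000
Gen 10 (rule 62): 00000000
Gen 11 (rule 18): 00000000
Gen 12 (rule 62): 00000000
Gen 13 (rule 18): 00000000
Gen 14 (rule 62): 00000000
Gen 15 (rule 18): 00000000
Gen 16 (rule 62): 00000000

Answer: 3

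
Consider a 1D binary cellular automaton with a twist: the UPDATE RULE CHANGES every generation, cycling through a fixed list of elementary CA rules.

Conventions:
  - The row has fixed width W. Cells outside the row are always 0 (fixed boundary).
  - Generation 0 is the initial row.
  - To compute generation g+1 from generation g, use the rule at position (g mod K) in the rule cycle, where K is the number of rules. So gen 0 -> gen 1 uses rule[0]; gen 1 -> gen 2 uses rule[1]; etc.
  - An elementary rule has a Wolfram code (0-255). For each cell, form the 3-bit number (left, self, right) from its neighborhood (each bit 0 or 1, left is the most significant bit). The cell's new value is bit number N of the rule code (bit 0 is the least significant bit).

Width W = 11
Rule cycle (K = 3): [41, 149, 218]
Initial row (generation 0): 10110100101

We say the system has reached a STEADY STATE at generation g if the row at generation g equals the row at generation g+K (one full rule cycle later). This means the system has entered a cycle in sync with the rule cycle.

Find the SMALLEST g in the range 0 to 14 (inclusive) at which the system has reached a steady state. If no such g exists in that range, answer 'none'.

Gen 0: 10110100101
Gen 1 (rule 41): 01101000010
Gen 2 (rule 149): 00001111011
Gen 3 (rule 218): 00011111011
Gen 4 (rule 41): 11010000110
Gen 5 (rule 149): 00011110001
Gen 6 (rule 218): 00111111010
Gen 7 (rule 41): 10100000100
Gen 8 (rule 149): 10111110111
Gen 9 (rule 218): 00111110111
Gen 10 (rule 41): 10100001100
Gen 11 (rule 149): 10111100011
Gen 12 (rule 218): 00111110111
Gen 13 (rule 41): 10100001100
Gen 14 (rule 149): 10111100011
Gen 15 (rule 218): 00111110111
Gen 16 (rule 41): 10100001100
Gen 17 (rule 149): 10111100011

Answer: 9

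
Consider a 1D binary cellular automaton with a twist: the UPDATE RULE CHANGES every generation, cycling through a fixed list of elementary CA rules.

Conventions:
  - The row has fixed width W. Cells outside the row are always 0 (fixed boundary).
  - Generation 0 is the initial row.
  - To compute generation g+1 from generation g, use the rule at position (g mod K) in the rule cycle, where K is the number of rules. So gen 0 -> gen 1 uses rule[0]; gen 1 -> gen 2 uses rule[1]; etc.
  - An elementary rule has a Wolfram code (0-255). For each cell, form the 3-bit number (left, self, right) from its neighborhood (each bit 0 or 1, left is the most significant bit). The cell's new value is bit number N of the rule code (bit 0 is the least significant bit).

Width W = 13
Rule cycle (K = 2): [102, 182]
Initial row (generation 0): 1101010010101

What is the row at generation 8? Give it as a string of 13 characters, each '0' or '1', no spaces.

Answer: 0111010100111

Derivation:
Gen 0: 1101010010101
Gen 1 (rule 102): 0111110111111
Gen 2 (rule 182): 1011101011110
Gen 3 (rule 102): 1100111100010
Gen 4 (rule 182): 0011011010111
Gen 5 (rule 102): 0101101111001
Gen 6 (rule 182): 1110010110111
Gen 7 (rule 102): 0010111011001
Gen 8 (rule 182): 0111010100111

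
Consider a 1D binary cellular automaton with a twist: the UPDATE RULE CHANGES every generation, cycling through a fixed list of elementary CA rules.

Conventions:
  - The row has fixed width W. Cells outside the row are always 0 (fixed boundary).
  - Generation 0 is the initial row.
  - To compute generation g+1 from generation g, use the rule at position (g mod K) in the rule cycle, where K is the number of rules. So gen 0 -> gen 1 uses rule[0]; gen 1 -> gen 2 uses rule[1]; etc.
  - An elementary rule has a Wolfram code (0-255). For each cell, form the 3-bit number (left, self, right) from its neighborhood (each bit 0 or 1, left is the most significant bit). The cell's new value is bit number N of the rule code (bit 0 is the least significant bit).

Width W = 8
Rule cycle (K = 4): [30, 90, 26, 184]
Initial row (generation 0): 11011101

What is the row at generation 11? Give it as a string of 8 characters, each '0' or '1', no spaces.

Gen 0: 11011101
Gen 1 (rule 30): 10010001
Gen 2 (rule 90): 01101010
Gen 3 (rule 26): 11000001
Gen 4 (rule 184): 10100000
Gen 5 (rule 30): 10110000
Gen 6 (rule 90): 00111000
Gen 7 (rule 26): 01100100
Gen 8 (rule 184): 01010010
Gen 9 (rule 30): 11011111
Gen 10 (rule 90): 11010001
Gen 11 (rule 26): 10001010

Answer: 10001010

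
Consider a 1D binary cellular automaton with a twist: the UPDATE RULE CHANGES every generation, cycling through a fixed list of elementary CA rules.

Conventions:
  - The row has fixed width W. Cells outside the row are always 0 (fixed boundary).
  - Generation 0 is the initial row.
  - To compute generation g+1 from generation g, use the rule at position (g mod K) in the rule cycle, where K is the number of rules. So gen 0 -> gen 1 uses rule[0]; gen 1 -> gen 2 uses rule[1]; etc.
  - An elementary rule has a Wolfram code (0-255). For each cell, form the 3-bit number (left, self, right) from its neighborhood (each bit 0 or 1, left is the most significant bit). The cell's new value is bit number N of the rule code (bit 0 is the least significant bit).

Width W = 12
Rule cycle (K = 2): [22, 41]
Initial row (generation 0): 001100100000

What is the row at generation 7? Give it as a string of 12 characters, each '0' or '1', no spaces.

Answer: 000111001011

Derivation:
Gen 0: 001100100000
Gen 1 (rule 22): 010011110000
Gen 2 (rule 41): 000010000111
Gen 3 (rule 22): 000111001000
Gen 4 (rule 41): 110100000011
Gen 5 (rule 22): 000110000100
Gen 6 (rule 41): 110100110001
Gen 7 (rule 22): 000111001011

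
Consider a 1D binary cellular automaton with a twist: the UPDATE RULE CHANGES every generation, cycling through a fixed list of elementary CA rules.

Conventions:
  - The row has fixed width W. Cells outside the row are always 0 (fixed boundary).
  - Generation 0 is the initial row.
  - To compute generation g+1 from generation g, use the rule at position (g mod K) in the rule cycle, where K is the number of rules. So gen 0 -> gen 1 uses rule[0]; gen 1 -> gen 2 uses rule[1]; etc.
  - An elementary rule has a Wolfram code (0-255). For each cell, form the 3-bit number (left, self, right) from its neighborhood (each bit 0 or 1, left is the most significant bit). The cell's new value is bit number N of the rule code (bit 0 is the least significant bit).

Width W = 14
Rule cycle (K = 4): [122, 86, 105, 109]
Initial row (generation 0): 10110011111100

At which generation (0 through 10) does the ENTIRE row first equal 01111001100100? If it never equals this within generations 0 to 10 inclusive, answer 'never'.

Answer: never

Derivation:
Gen 0: 10110011111100
Gen 1 (rule 122): 01111110000110
Gen 2 (rule 86): 10000011001011
Gen 3 (rule 105): 00111011000111
Gen 4 (rule 109): 10101111010101
Gen 5 (rule 122): 01011001101010
Gen 6 (rule 86): 11001110101011
Gen 7 (rule 105): 11001011010111
Gen 8 (rule 109): 11001111111101
Gen 9 (rule 122): 11111000000110
Gen 10 (rule 86): 00001100001011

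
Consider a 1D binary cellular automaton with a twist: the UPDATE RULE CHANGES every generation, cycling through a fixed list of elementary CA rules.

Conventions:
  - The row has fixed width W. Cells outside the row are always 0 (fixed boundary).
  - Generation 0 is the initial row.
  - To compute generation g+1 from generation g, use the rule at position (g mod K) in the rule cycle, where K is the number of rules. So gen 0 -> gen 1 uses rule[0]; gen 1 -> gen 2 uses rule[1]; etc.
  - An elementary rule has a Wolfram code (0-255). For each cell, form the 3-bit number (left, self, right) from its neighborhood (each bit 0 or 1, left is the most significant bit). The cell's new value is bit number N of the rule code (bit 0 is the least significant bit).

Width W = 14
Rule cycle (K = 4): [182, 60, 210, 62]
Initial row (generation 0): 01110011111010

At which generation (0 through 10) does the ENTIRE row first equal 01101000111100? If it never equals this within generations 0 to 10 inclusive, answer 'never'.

Gen 0: 01110011111010
Gen 1 (rule 182): 10101101110111
Gen 2 (rule 60): 11111011001100
Gen 3 (rule 210): 01111001110110
Gen 4 (rule 62): 11000111001101
Gen 5 (rule 182): 00101010110011
Gen 6 (rule 60): 00111111101010
Gen 7 (rule 210): 01011111100001
Gen 8 (rule 62): 11110000010011
Gen 9 (rule 182): 01101000111100
Gen 10 (rule 60): 01011100100010

Answer: 9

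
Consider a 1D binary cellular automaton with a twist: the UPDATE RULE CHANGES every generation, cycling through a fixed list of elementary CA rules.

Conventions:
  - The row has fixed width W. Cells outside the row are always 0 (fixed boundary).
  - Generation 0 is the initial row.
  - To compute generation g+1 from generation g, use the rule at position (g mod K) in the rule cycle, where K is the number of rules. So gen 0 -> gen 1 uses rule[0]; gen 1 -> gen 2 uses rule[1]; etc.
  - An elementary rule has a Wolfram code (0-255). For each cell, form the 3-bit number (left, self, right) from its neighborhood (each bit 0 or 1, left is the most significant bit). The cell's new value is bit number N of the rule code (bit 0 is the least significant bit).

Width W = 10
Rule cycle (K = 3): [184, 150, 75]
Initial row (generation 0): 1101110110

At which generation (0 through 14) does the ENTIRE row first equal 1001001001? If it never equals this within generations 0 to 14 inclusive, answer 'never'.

Gen 0: 1101110110
Gen 1 (rule 184): 1011101101
Gen 2 (rule 150): 1001000001
Gen 3 (rule 75): 0010011110
Gen 4 (rule 184): 0001011101
Gen 5 (rule 150): 0011001001
Gen 6 (rule 75): 1111010010
Gen 7 (rule 184): 1110101001
Gen 8 (rule 150): 0100101111
Gen 9 (rule 75): 1001001001
Gen 10 (rule 184): 0100100100
Gen 11 (rule 150): 1111111110
Gen 12 (rule 75): 1000000010
Gen 13 (rule 184): 0100000001
Gen 14 (rule 150): 1110000011

Answer: 9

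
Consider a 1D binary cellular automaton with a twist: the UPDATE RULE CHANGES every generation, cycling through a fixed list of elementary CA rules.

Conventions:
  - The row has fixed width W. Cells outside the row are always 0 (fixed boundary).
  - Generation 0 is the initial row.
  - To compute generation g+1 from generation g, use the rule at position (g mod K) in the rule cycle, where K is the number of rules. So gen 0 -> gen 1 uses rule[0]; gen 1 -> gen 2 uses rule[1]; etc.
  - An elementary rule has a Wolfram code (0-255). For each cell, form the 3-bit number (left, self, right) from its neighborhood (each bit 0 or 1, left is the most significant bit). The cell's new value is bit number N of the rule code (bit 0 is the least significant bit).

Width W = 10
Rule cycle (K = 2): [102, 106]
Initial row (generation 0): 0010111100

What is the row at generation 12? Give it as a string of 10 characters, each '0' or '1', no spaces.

Gen 0: 0010111100
Gen 1 (rule 102): 0111000100
Gen 2 (rule 106): 1101001000
Gen 3 (rule 102): 0111011000
Gen 4 (rule 106): 1101111000
Gen 5 (rule 102): 0110001000
Gen 6 (rule 106): 1110010000
Gen 7 (rule 102): 0010110000
Gen 8 (rule 106): 0101110000
Gen 9 (rule 102): 1110010000
Gen 10 (rule 106): 1010100000
Gen 11 (rule 102): 1111100000
Gen 12 (rule 106): 1000100000

Answer: 1000100000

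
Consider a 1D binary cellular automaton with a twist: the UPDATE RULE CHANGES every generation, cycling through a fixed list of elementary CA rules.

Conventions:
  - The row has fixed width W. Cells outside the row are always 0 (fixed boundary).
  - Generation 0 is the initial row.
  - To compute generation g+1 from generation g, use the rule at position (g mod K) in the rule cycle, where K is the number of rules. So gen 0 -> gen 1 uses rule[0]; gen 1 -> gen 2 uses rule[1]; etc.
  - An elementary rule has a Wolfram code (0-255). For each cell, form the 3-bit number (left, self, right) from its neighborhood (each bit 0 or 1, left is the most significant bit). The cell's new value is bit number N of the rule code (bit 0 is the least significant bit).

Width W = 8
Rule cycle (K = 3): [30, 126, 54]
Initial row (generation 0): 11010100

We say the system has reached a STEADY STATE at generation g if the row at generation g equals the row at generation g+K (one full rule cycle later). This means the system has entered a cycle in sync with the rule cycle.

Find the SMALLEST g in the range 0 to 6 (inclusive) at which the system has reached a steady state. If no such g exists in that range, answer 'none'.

Gen 0: 11010100
Gen 1 (rule 30): 10010110
Gen 2 (rule 126): 11111111
Gen 3 (rule 54): 00000000
Gen 4 (rule 30): 00000000
Gen 5 (rule 126): 00000000
Gen 6 (rule 54): 00000000
Gen 7 (rule 30): 00000000
Gen 8 (rule 126): 00000000
Gen 9 (rule 54): 00000000

Answer: 3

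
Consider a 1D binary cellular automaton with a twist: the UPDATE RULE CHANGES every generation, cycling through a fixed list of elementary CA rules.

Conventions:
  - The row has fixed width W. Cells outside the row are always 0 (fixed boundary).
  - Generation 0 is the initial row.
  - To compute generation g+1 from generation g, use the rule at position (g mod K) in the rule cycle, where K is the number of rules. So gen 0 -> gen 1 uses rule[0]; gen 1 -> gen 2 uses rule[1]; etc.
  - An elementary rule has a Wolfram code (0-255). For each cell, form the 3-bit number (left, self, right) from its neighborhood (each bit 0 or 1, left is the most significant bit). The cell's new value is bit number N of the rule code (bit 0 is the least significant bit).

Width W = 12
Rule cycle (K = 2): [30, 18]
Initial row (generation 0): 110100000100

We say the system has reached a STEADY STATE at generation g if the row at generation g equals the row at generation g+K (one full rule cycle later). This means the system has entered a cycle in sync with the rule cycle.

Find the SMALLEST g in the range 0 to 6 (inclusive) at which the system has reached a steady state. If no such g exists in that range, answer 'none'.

Answer: 4

Derivation:
Gen 0: 110100000100
Gen 1 (rule 30): 100110001110
Gen 2 (rule 18): 011001010001
Gen 3 (rule 30): 110111011011
Gen 4 (rule 18): 000000000000
Gen 5 (rule 30): 000000000000
Gen 6 (rule 18): 000000000000
Gen 7 (rule 30): 000000000000
Gen 8 (rule 18): 000000000000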